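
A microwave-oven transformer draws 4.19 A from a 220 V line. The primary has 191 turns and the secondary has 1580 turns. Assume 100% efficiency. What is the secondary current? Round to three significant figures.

I_s ≈ 0.507 A

I_s/I_p = N_p/N_s, so I_s = 4.19 × 191/1580 = 0.507 A.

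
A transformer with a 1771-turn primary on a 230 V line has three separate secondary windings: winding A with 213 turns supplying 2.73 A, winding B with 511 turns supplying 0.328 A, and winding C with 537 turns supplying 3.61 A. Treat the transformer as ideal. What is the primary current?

V_A = 230 × 213/1771 = 27.662 V; V_B = 230 × 511/1771 = 66.364 V; V_C = 230 × 537/1771 = 69.740 V.
P_out = V_A I_A + V_B I_B + V_C I_C = 27.662×2.73 + 66.364×0.328 + 69.740×3.61 = 75.518 + 21.767 + 251.76 = 349.05 W.
Ideal ⇒ P_in = P_out, so I_p = P_out/V_p = 349.05/230 = 1.52 A.

I_p ≈ 1.52 A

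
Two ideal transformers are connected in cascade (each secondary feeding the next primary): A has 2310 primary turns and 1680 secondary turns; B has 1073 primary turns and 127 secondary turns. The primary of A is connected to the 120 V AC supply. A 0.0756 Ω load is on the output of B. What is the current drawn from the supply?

After A: V = 120.00 × 1680/2310 = 87.273 V.
After B: V = 87.273 × 127/1073 = 10.330 V.
I_load = 10.330/0.0756 = 136.63 A, so P_out = 10.330 × 136.63 = 1411.4 W.
All ideal ⇒ P_in = P_out, so I_supply = 1411.4/120 = 11.8 A.

I_supply ≈ 11.8 A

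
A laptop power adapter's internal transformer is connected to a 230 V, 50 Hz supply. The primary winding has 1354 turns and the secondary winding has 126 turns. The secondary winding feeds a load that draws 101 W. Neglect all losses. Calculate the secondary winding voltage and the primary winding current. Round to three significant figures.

V_s ≈ 21.4 V, I_p ≈ 0.439 A

V_s = V_p × N_s/N_p = 230 × 126/1354 = 21.403 V.
I_s = P/V_s = 101/21.403 = 4.7189 A.
I_p = I_s × N_s/N_p = 4.7189 × 126/1354 = 0.439 A.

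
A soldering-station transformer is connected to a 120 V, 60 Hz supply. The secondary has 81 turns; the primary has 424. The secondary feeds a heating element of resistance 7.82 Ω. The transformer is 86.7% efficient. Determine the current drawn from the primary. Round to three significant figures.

V_s = 120 × 81/424 = 22.925 V.
I_s = V_s/R = 22.925/7.82 = 2.9315 A.
P_out = V_s I_s = 22.925 × 2.9315 = 67.204 W.
P_in = P_out/η = 67.204/0.867 = 77.513 W.
I_p = P_in/V_p = 77.513/120 = 0.646 A.

I_p ≈ 0.646 A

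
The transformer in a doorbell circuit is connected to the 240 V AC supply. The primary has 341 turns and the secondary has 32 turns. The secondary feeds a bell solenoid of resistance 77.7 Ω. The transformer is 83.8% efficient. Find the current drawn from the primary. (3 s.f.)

I_p ≈ 0.0325 A

V_s = 240 × 32/341 = 22.522 V.
I_s = V_s/R = 22.522/77.7 = 0.28986 A.
P_out = V_s I_s = 22.522 × 0.28986 = 6.5282 W.
P_in = P_out/η = 6.5282/0.838 = 7.7902 W.
I_p = P_in/V_p = 7.7902/240 = 0.0325 A.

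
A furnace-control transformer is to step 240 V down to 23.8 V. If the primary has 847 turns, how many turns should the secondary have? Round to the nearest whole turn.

N_s = 84 turns

N_s/N_p = V_s/V_p, so N_s = 847 × 23.8/240 = 84.0 ≈ 84 turns.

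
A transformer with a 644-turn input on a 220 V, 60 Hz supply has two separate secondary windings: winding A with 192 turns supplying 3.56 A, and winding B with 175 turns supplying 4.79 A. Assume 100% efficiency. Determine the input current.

I_in ≈ 2.36 A

V_A = 220 × 192/644 = 65.590 V; V_B = 220 × 175/644 = 59.783 V.
P_out = V_A I_A + V_B I_B = 65.590×3.56 + 59.783×4.79 = 233.50 + 286.36 = 519.86 W.
Ideal ⇒ P_in = P_out, so I_in = P_out/V_in = 519.86/220 = 2.36 A.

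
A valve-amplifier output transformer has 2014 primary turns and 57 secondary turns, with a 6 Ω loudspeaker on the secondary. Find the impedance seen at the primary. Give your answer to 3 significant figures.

Z_p = (N_p/N_s)² × Z_s = (2014/57)² × 6 = 7490 Ω.

Z_p ≈ 7490 Ω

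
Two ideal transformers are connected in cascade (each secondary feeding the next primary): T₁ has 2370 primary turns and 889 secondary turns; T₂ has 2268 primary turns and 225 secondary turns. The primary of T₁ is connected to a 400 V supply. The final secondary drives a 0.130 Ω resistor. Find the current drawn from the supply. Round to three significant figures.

I_supply ≈ 4.26 A

After T₁: V = 400.00 × 889/2370 = 150.04 V.
After T₂: V = 150.04 × 225/2268 = 14.885 V.
I_load = 14.885/0.130 = 114.50 A, so P_out = 14.885 × 114.50 = 1704.4 W.
All ideal ⇒ P_in = P_out, so I_supply = 1704.4/400 = 4.26 A.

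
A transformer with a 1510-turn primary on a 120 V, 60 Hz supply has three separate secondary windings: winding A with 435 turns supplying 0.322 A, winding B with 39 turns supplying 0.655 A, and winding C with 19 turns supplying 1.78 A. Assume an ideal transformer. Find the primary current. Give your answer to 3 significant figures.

I_p ≈ 0.132 A

V_A = 120 × 435/1510 = 34.570 V; V_B = 120 × 39/1510 = 3.0993 V; V_C = 120 × 19/1510 = 1.5099 V.
P_out = V_A I_A + V_B I_B + V_C I_C = 34.570×0.322 + 3.0993×0.655 + 1.5099×1.78 = 11.131 + 2.0301 + 2.6877 = 15.849 W.
Ideal ⇒ P_in = P_out, so I_p = P_out/V_p = 15.849/120 = 0.132 A.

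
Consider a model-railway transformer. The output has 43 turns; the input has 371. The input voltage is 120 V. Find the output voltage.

V_out ≈ 13.9 V

V_out/V_in = N_out/N_in, so V_out = 120 × 43/371 = 13.9 V.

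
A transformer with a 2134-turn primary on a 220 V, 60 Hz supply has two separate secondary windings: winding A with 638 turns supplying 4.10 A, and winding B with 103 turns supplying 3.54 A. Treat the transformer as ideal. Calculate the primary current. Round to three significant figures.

I_p ≈ 1.40 A

V_A = 220 × 638/2134 = 65.773 V; V_B = 220 × 103/2134 = 10.619 V.
P_out = V_A I_A + V_B I_B = 65.773×4.10 + 10.619×3.54 = 269.67 + 37.590 = 307.26 W.
Ideal ⇒ P_in = P_out, so I_p = P_out/V_p = 307.26/220 = 1.40 A.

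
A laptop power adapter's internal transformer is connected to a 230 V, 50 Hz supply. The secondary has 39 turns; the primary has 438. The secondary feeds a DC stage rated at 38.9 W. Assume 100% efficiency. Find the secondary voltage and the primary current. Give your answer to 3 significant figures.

V_s = V_p × N_s/N_p = 230 × 39/438 = 20.479 V.
I_s = P/V_s = 38.9/20.479 = 1.8995 A.
I_p = I_s × N_s/N_p = 1.8995 × 39/438 = 0.169 A.

V_s ≈ 20.5 V, I_p ≈ 0.169 A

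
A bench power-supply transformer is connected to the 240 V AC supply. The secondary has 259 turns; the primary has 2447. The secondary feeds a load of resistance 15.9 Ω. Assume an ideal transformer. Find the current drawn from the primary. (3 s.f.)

V_s = V_p × N_s/N_p = 240 × 259/2447 = 25.403 V.
I_s = V_s/R = 25.403/15.9 = 1.5976 A.
For an ideal transformer I_p N_p = I_s N_s, so I_p = 1.5976 × 259/2447 = 0.169 A.

I_p ≈ 0.169 A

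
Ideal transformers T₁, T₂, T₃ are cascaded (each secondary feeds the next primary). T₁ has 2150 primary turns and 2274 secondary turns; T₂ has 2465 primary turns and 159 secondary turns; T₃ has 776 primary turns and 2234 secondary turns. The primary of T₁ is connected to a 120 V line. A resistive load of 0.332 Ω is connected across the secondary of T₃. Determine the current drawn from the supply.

I_supply ≈ 13.9 A

After T₁: V = 120.00 × 2274/2150 = 126.92 V.
After T₂: V = 126.92 × 159/2465 = 8.1868 V.
After T₃: V = 8.1868 × 2234/776 = 23.569 V.
I_load = 23.569/0.332 = 70.990 A, so P_out = 23.569 × 70.990 = 1673.1 W.
All ideal ⇒ P_in = P_out, so I_supply = 1673.1/120 = 13.9 A.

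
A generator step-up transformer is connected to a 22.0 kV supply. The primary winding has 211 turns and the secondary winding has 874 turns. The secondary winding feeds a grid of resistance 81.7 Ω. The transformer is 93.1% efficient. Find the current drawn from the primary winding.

I_p ≈ 4960 A

V_s = 22000 × 874/211 = 91128 V.
I_s = V_s/R = 91128/81.7 = 1115.4 A.
P_out = V_s I_s = 91128 × 1115.4 = 1.0164×10^8 W.
P_in = P_out/η = 1.0164×10^8/0.931 = 1.0918×10^8 W.
I_p = P_in/V_p = 1.0918×10^8/22000 = 4960 A.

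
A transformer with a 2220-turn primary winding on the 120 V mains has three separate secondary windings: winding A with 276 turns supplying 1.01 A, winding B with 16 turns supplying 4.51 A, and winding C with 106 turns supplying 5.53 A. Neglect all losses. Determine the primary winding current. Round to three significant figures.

I_p ≈ 0.422 A

V_A = 120 × 276/2220 = 14.919 V; V_B = 120 × 16/2220 = 0.86486 V; V_C = 120 × 106/2220 = 5.7297 V.
P_out = V_A I_A + V_B I_B + V_C I_C = 14.919×1.01 + 0.86486×4.51 + 5.7297×5.53 = 15.068 + 3.9005 + 31.685 = 50.654 W.
Ideal ⇒ P_in = P_out, so I_p = P_out/V_p = 50.654/120 = 0.422 A.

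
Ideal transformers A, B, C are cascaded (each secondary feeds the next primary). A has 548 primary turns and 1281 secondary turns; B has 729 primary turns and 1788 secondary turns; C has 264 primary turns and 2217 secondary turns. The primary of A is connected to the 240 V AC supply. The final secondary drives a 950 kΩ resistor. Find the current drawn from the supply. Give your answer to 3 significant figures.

After A: V = 240.00 × 1281/548 = 561.02 V.
After B: V = 561.02 × 1788/729 = 1376.0 V.
After C: V = 1376.0 × 2217/264 = 11555 V.
I_load = 11555/950000 = 0.012163 A, so P_out = 11555 × 0.012163 = 140.55 W.
All ideal ⇒ P_in = P_out, so I_supply = 140.55/240 = 0.586 A.

I_supply ≈ 0.586 A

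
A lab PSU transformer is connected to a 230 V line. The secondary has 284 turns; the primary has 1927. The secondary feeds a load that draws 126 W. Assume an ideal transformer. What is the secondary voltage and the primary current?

V_s ≈ 33.9 V, I_p ≈ 0.548 A

V_s = V_p × N_s/N_p = 230 × 284/1927 = 33.897 V.
I_s = P/V_s = 126/33.897 = 3.7171 A.
I_p = I_s × N_s/N_p = 3.7171 × 284/1927 = 0.548 A.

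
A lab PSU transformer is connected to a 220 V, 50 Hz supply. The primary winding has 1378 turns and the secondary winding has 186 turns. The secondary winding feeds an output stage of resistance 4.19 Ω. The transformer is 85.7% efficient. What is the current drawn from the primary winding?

I_p ≈ 1.12 A

V_s = 220 × 186/1378 = 29.695 V.
I_s = V_s/R = 29.695/4.19 = 7.0872 A.
P_out = V_s I_s = 29.695 × 7.0872 = 210.45 W.
P_in = P_out/η = 210.45/0.857 = 245.57 W.
I_p = P_in/V_p = 245.57/220 = 1.12 A.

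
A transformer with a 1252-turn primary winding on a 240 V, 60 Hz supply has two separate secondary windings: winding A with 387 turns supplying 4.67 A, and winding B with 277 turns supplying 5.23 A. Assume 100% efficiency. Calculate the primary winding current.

V_A = 240 × 387/1252 = 74.185 V; V_B = 240 × 277/1252 = 53.099 V.
P_out = V_A I_A + V_B I_B = 74.185×4.67 + 53.099×5.23 = 346.45 + 277.71 = 624.15 W.
Ideal ⇒ P_in = P_out, so I_p = P_out/V_p = 624.15/240 = 2.60 A.

I_p ≈ 2.60 A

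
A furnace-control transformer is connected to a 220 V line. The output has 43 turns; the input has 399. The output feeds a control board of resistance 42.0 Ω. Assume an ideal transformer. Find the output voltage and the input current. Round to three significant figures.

V_out = V_in × N_out/N_in = 220 × 43/399 = 23.709 V.
I_out = V_out/R = 23.709/42.0 = 0.56451 A.
I_in = I_out × N_out/N_in = 0.56451 × 43/399 = 0.0608 A.

V_out ≈ 23.7 V, I_in ≈ 0.0608 A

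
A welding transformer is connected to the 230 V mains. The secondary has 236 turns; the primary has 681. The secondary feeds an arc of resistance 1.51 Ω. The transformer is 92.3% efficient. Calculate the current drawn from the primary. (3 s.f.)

I_p ≈ 19.8 A

V_s = 230 × 236/681 = 79.706 V.
I_s = V_s/R = 79.706/1.51 = 52.786 A.
P_out = V_s I_s = 79.706 × 52.786 = 4207.3 W.
P_in = P_out/η = 4207.3/0.923 = 4558.3 W.
I_p = P_in/V_p = 4558.3/230 = 19.8 A.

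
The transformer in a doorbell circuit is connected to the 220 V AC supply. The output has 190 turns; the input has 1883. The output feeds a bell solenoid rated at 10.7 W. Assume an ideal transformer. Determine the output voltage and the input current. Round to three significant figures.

V_out ≈ 22.2 V, I_in ≈ 0.0486 A

V_out = V_in × N_out/N_in = 220 × 190/1883 = 22.199 V.
I_out = P/V_out = 10.7/22.199 = 0.48201 A.
I_in = I_out × N_out/N_in = 0.48201 × 190/1883 = 0.0486 A.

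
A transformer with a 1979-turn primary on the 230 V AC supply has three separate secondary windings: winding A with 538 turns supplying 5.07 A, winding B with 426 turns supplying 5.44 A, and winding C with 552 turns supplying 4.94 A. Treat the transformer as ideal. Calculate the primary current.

V_A = 230 × 538/1979 = 62.527 V; V_B = 230 × 426/1979 = 49.510 V; V_C = 230 × 552/1979 = 64.154 V.
P_out = V_A I_A + V_B I_B + V_C I_C = 62.527×5.07 + 49.510×5.44 + 64.154×4.94 = 317.01 + 269.33 + 316.92 = 903.26 W.
Ideal ⇒ P_in = P_out, so I_p = P_out/V_p = 903.26/230 = 3.93 A.

I_p ≈ 3.93 A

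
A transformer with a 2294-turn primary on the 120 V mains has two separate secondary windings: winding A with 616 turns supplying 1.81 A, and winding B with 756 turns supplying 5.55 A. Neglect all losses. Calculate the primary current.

I_p ≈ 2.32 A

V_A = 120 × 616/2294 = 32.223 V; V_B = 120 × 756/2294 = 39.547 V.
P_out = V_A I_A + V_B I_B = 32.223×1.81 + 39.547×5.55 = 58.324 + 219.48 = 277.81 W.
Ideal ⇒ P_in = P_out, so I_p = P_out/V_p = 277.81/120 = 2.32 A.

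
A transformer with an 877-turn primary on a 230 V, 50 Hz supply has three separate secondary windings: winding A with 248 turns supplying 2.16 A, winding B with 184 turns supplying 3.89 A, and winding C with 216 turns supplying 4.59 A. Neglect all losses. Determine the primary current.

I_p ≈ 2.56 A

V_A = 230 × 248/877 = 65.040 V; V_B = 230 × 184/877 = 48.255 V; V_C = 230 × 216/877 = 56.648 V.
P_out = V_A I_A + V_B I_B + V_C I_C = 65.040×2.16 + 48.255×3.89 + 56.648×4.59 = 140.49 + 187.71 + 260.01 = 588.21 W.
Ideal ⇒ P_in = P_out, so I_p = P_out/V_p = 588.21/230 = 2.56 A.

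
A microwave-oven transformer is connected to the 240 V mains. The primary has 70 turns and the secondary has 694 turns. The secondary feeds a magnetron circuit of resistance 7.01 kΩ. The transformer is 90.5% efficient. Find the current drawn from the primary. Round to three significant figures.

V_s = 240 × 694/70 = 2379.4 V.
I_s = V_s/R = 2379.4/7010 = 0.33943 A.
P_out = V_s I_s = 2379.4 × 0.33943 = 807.66 W.
P_in = P_out/η = 807.66/0.905 = 892.44 W.
I_p = P_in/V_p = 892.44/240 = 3.72 A.

I_p ≈ 3.72 A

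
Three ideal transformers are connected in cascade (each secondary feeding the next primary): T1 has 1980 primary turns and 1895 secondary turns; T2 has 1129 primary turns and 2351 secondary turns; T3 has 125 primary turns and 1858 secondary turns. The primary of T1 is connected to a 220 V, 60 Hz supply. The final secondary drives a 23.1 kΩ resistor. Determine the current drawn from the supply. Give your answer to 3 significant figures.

After T1: V = 220.00 × 1895/1980 = 210.56 V.
After T2: V = 210.56 × 2351/1129 = 438.46 V.
After T3: V = 438.46 × 1858/125 = 6517.2 V.
I_load = 6517.2/23100 = 0.28213 A, so P_out = 6517.2 × 0.28213 = 1838.7 W.
All ideal ⇒ P_in = P_out, so I_supply = 1838.7/220 = 8.36 A.

I_supply ≈ 8.36 A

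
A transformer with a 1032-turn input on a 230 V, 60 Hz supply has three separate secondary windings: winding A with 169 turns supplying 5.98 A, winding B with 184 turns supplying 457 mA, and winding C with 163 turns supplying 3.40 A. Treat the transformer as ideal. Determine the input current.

I_in ≈ 1.60 A

V_A = 230 × 169/1032 = 37.665 V; V_B = 230 × 184/1032 = 41.008 V; V_C = 230 × 163/1032 = 36.328 V.
P_out = V_A I_A + V_B I_B + V_C I_C = 37.665×5.98 + 41.008×0.457 + 36.328×3.40 = 225.24 + 18.741 + 123.51 = 367.49 W.
Ideal ⇒ P_in = P_out, so I_in = P_out/V_in = 367.49/230 = 1.60 A.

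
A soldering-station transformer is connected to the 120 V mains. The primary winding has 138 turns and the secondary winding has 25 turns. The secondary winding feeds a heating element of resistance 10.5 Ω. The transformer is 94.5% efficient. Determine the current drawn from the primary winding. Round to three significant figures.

I_p ≈ 0.397 A

V_s = 120 × 25/138 = 21.739 V.
I_s = V_s/R = 21.739/10.5 = 2.0704 A.
P_out = V_s I_s = 21.739 × 2.0704 = 45.009 W.
P_in = P_out/η = 45.009/0.945 = 47.628 W.
I_p = P_in/V_p = 47.628/120 = 0.397 A.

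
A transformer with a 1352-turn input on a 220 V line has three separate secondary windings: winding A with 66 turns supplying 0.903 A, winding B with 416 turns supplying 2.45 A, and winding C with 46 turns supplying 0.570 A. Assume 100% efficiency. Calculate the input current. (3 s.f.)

V_A = 220 × 66/1352 = 10.740 V; V_B = 220 × 416/1352 = 67.692 V; V_C = 220 × 46/1352 = 7.4852 V.
P_out = V_A I_A + V_B I_B + V_C I_C = 10.740×0.903 + 67.692×2.45 + 7.4852×0.570 = 9.6979 + 165.85 + 4.2666 = 179.81 W.
Ideal ⇒ P_in = P_out, so I_in = P_out/V_in = 179.81/220 = 0.817 A.

I_in ≈ 0.817 A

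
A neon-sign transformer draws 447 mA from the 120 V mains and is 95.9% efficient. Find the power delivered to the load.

P_out ≈ 51.4 W

P_in = V_in I_in = 120 × 0.447 = 53.640 W.
P_out = η P_in = 0.959 × 53.640 = 51.4 W.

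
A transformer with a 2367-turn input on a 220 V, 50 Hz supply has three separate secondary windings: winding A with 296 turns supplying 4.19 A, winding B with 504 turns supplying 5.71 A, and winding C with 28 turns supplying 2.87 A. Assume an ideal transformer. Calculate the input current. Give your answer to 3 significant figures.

I_in ≈ 1.77 A

V_A = 220 × 296/2367 = 27.512 V; V_B = 220 × 504/2367 = 46.844 V; V_C = 220 × 28/2367 = 2.6025 V.
P_out = V_A I_A + V_B I_B + V_C I_C = 27.512×4.19 + 46.844×5.71 + 2.6025×2.87 = 115.27 + 267.48 + 7.4690 = 390.22 W.
Ideal ⇒ P_in = P_out, so I_in = P_out/V_in = 390.22/220 = 1.77 A.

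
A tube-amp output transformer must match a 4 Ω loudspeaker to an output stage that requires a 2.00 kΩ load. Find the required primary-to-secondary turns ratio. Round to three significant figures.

N_p/N_s ≈ 22.4

Z_p/Z_s = (N_p/N_s)², so N_p/N_s = √(2000/4) = √500 = 22.4.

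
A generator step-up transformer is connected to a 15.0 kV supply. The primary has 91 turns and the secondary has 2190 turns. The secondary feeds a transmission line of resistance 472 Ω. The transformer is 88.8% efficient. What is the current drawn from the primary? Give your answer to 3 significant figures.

I_p ≈ 20700 A

V_s = 15000 × 2190/91 = 360990 V.
I_s = V_s/R = 360990/472 = 764.81 A.
P_out = V_s I_s = 360990 × 764.81 = 2.7609×10^8 W.
P_in = P_out/η = 2.7609×10^8/0.888 = 3.1091×10^8 W.
I_p = P_in/V_p = 3.1091×10^8/15000 = 20700 A.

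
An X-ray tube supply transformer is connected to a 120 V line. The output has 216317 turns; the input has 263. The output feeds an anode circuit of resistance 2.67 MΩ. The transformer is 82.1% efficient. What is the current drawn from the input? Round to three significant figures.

I_in ≈ 37.0 A

V_out = 120 × 216317/263 = 98700 V.
I_out = V_out/R = 98700/(2.67×10^6) = 0.036966 A.
P_out = V_out I_out = 98700 × 0.036966 = 3648.6 W.
P_in = P_out/η = 3648.6/0.821 = 4444.0 W.
I_in = P_in/V_in = 4444.0/120 = 37.0 A.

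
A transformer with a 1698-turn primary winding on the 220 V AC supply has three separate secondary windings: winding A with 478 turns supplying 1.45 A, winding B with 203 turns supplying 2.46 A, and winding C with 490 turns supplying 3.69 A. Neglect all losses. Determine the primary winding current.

I_p ≈ 1.77 A

V_A = 220 × 478/1698 = 61.932 V; V_B = 220 × 203/1698 = 26.302 V; V_C = 220 × 490/1698 = 63.486 V.
P_out = V_A I_A + V_B I_B + V_C I_C = 61.932×1.45 + 26.302×2.46 + 63.486×3.69 = 89.801 + 64.702 + 234.27 = 388.77 W.
Ideal ⇒ P_in = P_out, so I_p = P_out/V_p = 388.77/220 = 1.77 A.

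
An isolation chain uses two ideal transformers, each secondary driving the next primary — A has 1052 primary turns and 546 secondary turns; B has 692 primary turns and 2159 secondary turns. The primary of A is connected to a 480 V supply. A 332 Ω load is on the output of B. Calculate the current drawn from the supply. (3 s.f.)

I_supply ≈ 3.79 A

After A: V = 480.00 × 546/1052 = 249.13 V.
After B: V = 249.13 × 2159/692 = 777.26 V.
I_load = 777.26/332 = 2.3411 A, so P_out = 777.26 × 2.3411 = 1819.7 W.
All ideal ⇒ P_in = P_out, so I_supply = 1819.7/480 = 3.79 A.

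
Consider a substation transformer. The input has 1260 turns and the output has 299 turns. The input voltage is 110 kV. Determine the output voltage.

V_out/V_in = N_out/N_in, so V_out = 110000 × 299/1260 = 26100 V.

V_out ≈ 26100 V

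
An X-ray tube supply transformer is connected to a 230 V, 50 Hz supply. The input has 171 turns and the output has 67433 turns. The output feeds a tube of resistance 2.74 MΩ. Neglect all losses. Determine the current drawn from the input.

V_out = V_in × N_out/N_in = 230 × 67433/171 = 90699 V.
I_out = V_out/R = 90699/(2.74×10^6) = 0.033102 A.
For an ideal transformer I_in N_in = I_out N_out, so I_in = 0.033102 × 67433/171 = 13.1 A.

I_in ≈ 13.1 A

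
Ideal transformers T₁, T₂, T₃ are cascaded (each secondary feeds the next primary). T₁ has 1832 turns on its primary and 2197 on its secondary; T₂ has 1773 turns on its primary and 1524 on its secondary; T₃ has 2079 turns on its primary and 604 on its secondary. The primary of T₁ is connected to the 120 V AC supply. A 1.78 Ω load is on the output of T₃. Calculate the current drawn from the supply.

I_supply ≈ 6.05 A

Secondary of T₁: V = 120.00 × 2197/1832 = 143.91 V.
Secondary of T₂: V = 143.91 × 1524/1773 = 123.70 V.
Secondary of T₃: V = 123.70 × 604/2079 = 35.937 V.
I_load = 35.937/1.78 = 20.189 A, so P_out = 35.937 × 20.189 = 725.55 W.
All ideal ⇒ P_in = P_out, so I_supply = 725.55/120 = 6.05 A.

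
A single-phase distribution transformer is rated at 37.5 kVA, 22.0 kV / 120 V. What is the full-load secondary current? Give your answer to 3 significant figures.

I_s = S/V_s = 37500/120 = 312 A.

I_s ≈ 312 A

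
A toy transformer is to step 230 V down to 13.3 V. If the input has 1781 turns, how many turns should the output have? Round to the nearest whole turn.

N_out = 103 turns

N_out/N_in = V_out/V_in, so N_out = 1781 × 13.3/230 = 103.0 ≈ 103 turns.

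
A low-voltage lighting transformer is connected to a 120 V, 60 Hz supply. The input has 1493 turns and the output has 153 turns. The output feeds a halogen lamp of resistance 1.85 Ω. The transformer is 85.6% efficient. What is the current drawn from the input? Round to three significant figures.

I_in ≈ 0.796 A

V_out = 120 × 153/1493 = 12.297 V.
I_out = V_out/R = 12.297/1.85 = 6.6472 A.
P_out = V_out I_out = 12.297 × 6.6472 = 81.744 W.
P_in = P_out/η = 81.744/0.856 = 95.495 W.
I_in = P_in/V_in = 95.495/120 = 0.796 A.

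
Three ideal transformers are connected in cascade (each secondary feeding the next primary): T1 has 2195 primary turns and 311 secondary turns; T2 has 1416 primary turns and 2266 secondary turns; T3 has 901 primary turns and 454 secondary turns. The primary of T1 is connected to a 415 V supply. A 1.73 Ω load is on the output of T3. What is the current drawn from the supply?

Secondary of T1: V = 415.00 × 311/2195 = 58.800 V.
Secondary of T2: V = 58.800 × 2266/1416 = 94.096 V.
Secondary of T3: V = 94.096 × 454/901 = 47.413 V.
I_load = 47.413/1.73 = 27.407 A, so P_out = 47.413 × 27.407 = 1299.4 W.
All ideal ⇒ P_in = P_out, so I_supply = 1299.4/415 = 3.13 A.

I_supply ≈ 3.13 A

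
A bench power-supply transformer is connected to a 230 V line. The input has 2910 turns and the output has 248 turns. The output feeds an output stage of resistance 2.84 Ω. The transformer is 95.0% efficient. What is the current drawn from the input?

V_out = 230 × 248/2910 = 19.601 V.
I_out = V_out/R = 19.601/2.84 = 6.9019 A.
P_out = V_out I_out = 19.601 × 6.9019 = 135.29 W.
P_in = P_out/η = 135.29/0.950 = 142.41 W.
I_in = P_in/V_in = 142.41/230 = 0.619 A.

I_in ≈ 0.619 A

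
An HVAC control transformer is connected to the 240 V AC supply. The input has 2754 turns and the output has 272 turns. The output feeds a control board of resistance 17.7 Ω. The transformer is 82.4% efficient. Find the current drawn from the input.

V_out = 240 × 272/2754 = 23.704 V.
I_out = V_out/R = 23.704/17.7 = 1.3392 A.
P_out = V_out I_out = 23.704 × 1.3392 = 31.744 W.
P_in = P_out/η = 31.744/0.824 = 38.524 W.
I_in = P_in/V_in = 38.524/240 = 0.161 A.

I_in ≈ 0.161 A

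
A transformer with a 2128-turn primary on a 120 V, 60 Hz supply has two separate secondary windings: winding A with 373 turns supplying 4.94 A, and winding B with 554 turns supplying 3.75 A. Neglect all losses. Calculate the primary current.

V_A = 120 × 373/2128 = 21.034 V; V_B = 120 × 554/2128 = 31.241 V.
P_out = V_A I_A + V_B I_B = 21.034×4.94 + 31.241×3.75 = 103.91 + 117.15 = 221.06 W.
Ideal ⇒ P_in = P_out, so I_p = P_out/V_p = 221.06/120 = 1.84 A.

I_p ≈ 1.84 A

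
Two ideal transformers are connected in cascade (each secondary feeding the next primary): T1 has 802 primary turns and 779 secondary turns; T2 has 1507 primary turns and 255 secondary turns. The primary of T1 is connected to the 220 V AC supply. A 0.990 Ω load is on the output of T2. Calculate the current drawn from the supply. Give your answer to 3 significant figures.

I_supply ≈ 6.00 A

Secondary of T1: V = 220.00 × 779/802 = 213.69 V.
Secondary of T2: V = 213.69 × 255/1507 = 36.159 V.
I_load = 36.159/0.990 = 36.524 A, so P_out = 36.159 × 36.524 = 1320.7 W.
All ideal ⇒ P_in = P_out, so I_supply = 1320.7/220 = 6.00 A.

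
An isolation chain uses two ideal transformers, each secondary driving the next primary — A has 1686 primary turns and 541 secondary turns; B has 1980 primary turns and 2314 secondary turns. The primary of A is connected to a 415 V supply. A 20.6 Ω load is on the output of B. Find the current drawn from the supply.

After A: V = 415.00 × 541/1686 = 133.16 V.
After B: V = 133.16 × 2314/1980 = 155.63 V.
I_load = 155.63/20.6 = 7.5547 A, so P_out = 155.63 × 7.5547 = 1175.7 W.
All ideal ⇒ P_in = P_out, so I_supply = 1175.7/415 = 2.83 A.

I_supply ≈ 2.83 A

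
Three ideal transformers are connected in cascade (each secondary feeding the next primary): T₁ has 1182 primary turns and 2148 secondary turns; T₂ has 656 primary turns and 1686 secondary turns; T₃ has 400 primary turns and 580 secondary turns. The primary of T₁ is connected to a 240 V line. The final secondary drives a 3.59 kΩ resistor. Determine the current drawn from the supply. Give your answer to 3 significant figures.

I_supply ≈ 3.07 A

Secondary of T₁: V = 240.00 × 2148/1182 = 436.14 V.
Secondary of T₂: V = 436.14 × 1686/656 = 1120.9 V.
Secondary of T₃: V = 1120.9 × 580/400 = 1625.4 V.
I_load = 1625.4/3590 = 0.45275 A, so P_out = 1625.4 × 0.45275 = 735.88 W.
All ideal ⇒ P_in = P_out, so I_supply = 735.88/240 = 3.07 A.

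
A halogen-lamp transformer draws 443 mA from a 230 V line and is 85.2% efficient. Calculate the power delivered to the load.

P_out ≈ 86.8 W

P_in = V_p I_p = 230 × 0.443 = 101.89 W.
P_out = η P_in = 0.852 × 101.89 = 86.8 W.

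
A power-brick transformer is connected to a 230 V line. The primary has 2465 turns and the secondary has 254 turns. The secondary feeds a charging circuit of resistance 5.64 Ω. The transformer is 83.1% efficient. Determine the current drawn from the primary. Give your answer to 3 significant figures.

V_s = 230 × 254/2465 = 23.700 V.
I_s = V_s/R = 23.700/5.64 = 4.2021 A.
P_out = V_s I_s = 23.700 × 4.2021 = 99.589 W.
P_in = P_out/η = 99.589/0.831 = 119.84 W.
I_p = P_in/V_p = 119.84/230 = 0.521 A.

I_p ≈ 0.521 A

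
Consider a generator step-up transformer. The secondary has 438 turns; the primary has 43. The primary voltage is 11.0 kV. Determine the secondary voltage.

V_s ≈ 112000 V

V_s/V_p = N_s/N_p, so V_s = 11000 × 438/43 = 112000 V.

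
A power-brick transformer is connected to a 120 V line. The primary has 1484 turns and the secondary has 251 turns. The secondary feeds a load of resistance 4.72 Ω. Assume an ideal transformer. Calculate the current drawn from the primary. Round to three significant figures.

V_s = V_p × N_s/N_p = 120 × 251/1484 = 20.296 V.
I_s = V_s/R = 20.296/4.72 = 4.3001 A.
For an ideal transformer I_p N_p = I_s N_s, so I_p = 4.3001 × 251/1484 = 0.727 A.

I_p ≈ 0.727 A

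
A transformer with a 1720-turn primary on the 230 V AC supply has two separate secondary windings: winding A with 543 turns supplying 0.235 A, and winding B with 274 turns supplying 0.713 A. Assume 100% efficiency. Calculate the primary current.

V_A = 230 × 543/1720 = 72.610 V; V_B = 230 × 274/1720 = 36.640 V.
P_out = V_A I_A + V_B I_B = 72.610×0.235 + 36.640×0.713 = 17.063 + 26.124 = 43.187 W.
Ideal ⇒ P_in = P_out, so I_p = P_out/V_p = 43.187/230 = 0.188 A.

I_p ≈ 0.188 A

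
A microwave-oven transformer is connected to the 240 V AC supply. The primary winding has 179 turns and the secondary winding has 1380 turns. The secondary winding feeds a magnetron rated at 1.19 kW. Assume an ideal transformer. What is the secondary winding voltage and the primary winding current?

V_s ≈ 1850 V, I_p ≈ 4.96 A

V_s = V_p × N_s/N_p = 240 × 1380/179 = 1850.3 V.
I_s = P/V_s = 1190/1850.3 = 0.64315 A.
I_p = I_s × N_s/N_p = 0.64315 × 1380/179 = 4.96 A.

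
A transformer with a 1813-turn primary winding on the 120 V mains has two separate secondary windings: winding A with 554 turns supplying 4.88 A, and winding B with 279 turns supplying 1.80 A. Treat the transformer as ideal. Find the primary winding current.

V_A = 120 × 554/1813 = 36.669 V; V_B = 120 × 279/1813 = 18.467 V.
P_out = V_A I_A + V_B I_B = 36.669×4.88 + 18.467×1.80 = 178.94 + 33.240 = 212.18 W.
Ideal ⇒ P_in = P_out, so I_p = P_out/V_p = 212.18/120 = 1.77 A.

I_p ≈ 1.77 A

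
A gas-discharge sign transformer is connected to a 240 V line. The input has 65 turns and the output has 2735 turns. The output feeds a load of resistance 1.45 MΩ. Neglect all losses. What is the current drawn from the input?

I_in ≈ 0.293 A

V_out = V_in × N_out/N_in = 240 × 2735/65 = 10098 V.
I_out = V_out/R = 10098/(1.45×10^6) = 0.0069645 A.
For an ideal transformer I_in N_in = I_out N_out, so I_in = 0.0069645 × 2735/65 = 0.293 A.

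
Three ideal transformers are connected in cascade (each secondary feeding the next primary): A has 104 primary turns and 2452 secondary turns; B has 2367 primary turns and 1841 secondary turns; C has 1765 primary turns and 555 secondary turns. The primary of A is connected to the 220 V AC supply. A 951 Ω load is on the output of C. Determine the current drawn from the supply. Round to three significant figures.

I_supply ≈ 7.69 A

After A: V = 220.00 × 2452/104 = 5186.9 V.
After B: V = 5186.9 × 1841/2367 = 4034.3 V.
After C: V = 4034.3 × 555/1765 = 1268.6 V.
I_load = 1268.6/951 = 1.3339 A, so P_out = 1268.6 × 1.3339 = 1692.2 W.
All ideal ⇒ P_in = P_out, so I_supply = 1692.2/220 = 7.69 A.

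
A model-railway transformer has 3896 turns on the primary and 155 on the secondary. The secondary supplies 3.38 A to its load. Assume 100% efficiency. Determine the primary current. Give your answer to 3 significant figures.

I_p ≈ 0.134 A

For an ideal transformer I_p/I_s = N_s/N_p, so I_p = 3.38 × 155/3896 = 0.134 A.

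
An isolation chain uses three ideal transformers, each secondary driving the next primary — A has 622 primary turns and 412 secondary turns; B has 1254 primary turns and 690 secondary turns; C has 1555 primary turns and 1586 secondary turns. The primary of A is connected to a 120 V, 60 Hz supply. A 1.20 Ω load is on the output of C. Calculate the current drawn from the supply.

Secondary of A: V = 120.00 × 412/622 = 79.486 V.
Secondary of B: V = 79.486 × 690/1254 = 43.736 V.
Secondary of C: V = 43.736 × 1586/1555 = 44.608 V.
I_load = 44.608/1.20 = 37.173 A, so P_out = 44.608 × 37.173 = 1658.2 W.
All ideal ⇒ P_in = P_out, so I_supply = 1658.2/120 = 13.8 A.

I_supply ≈ 13.8 A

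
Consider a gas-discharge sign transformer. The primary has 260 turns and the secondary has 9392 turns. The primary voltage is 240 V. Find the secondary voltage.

V_s/V_p = N_s/N_p, so V_s = 240 × 9392/260 = 8670 V.

V_s ≈ 8670 V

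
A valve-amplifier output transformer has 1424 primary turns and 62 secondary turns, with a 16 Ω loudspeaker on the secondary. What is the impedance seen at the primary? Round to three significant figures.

Z_p ≈ 8440 Ω

Z_p = (N_p/N_s)² × Z_s = (1424/62)² × 16 = 8440 Ω.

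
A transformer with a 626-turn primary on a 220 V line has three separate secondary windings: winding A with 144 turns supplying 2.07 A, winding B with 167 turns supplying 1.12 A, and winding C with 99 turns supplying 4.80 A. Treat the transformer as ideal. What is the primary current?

I_p ≈ 1.53 A

V_A = 220 × 144/626 = 50.607 V; V_B = 220 × 167/626 = 58.690 V; V_C = 220 × 99/626 = 34.792 V.
P_out = V_A I_A + V_B I_B + V_C I_C = 50.607×2.07 + 58.690×1.12 + 34.792×4.80 = 104.76 + 65.733 + 167.00 = 337.49 W.
Ideal ⇒ P_in = P_out, so I_p = P_out/V_p = 337.49/220 = 1.53 A.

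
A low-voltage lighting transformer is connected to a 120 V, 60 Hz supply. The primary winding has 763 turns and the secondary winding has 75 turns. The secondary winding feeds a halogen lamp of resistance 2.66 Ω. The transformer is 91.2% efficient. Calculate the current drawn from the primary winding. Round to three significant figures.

I_p ≈ 0.478 A

V_s = 120 × 75/763 = 11.796 V.
I_s = V_s/R = 11.796/2.66 = 4.4344 A.
P_out = V_s I_s = 11.796 × 4.4344 = 52.306 W.
P_in = P_out/η = 52.306/0.912 = 57.353 W.
I_p = P_in/V_p = 57.353/120 = 0.478 A.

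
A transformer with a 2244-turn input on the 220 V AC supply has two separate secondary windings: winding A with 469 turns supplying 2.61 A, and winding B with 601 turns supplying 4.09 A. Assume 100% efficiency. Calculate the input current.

V_A = 220 × 469/2244 = 45.980 V; V_B = 220 × 601/2244 = 58.922 V.
P_out = V_A I_A + V_B I_B = 45.980×2.61 + 58.922×4.09 = 120.01 + 240.99 = 361.00 W.
Ideal ⇒ P_in = P_out, so I_in = P_out/V_in = 361.00/220 = 1.64 A.

I_in ≈ 1.64 A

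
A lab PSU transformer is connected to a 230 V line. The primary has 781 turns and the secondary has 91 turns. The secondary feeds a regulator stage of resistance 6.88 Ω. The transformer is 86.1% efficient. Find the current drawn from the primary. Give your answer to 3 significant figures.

V_s = 230 × 91/781 = 26.799 V.
I_s = V_s/R = 26.799/6.88 = 3.8952 A.
P_out = V_s I_s = 26.799 × 3.8952 = 104.39 W.
P_in = P_out/η = 104.39/0.861 = 121.24 W.
I_p = P_in/V_p = 121.24/230 = 0.527 A.

I_p ≈ 0.527 A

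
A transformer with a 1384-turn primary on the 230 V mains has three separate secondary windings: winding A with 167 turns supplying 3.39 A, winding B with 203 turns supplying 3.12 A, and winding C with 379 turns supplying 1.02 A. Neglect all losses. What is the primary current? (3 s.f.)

I_p ≈ 1.15 A

V_A = 230 × 167/1384 = 27.753 V; V_B = 230 × 203/1384 = 33.736 V; V_C = 230 × 379/1384 = 62.984 V.
P_out = V_A I_A + V_B I_B + V_C I_C = 27.753×3.39 + 33.736×3.12 + 62.984×1.02 = 94.082 + 105.25 + 64.244 = 263.58 W.
Ideal ⇒ P_in = P_out, so I_p = P_out/V_p = 263.58/230 = 1.15 A.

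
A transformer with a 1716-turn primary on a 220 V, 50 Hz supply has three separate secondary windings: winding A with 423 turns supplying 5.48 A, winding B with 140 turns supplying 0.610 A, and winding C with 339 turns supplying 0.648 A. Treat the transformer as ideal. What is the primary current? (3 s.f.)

V_A = 220 × 423/1716 = 54.231 V; V_B = 220 × 140/1716 = 17.949 V; V_C = 220 × 339/1716 = 43.462 V.
P_out = V_A I_A + V_B I_B + V_C I_C = 54.231×5.48 + 17.949×0.610 + 43.462×0.648 = 297.18 + 10.949 + 28.163 = 336.30 W.
Ideal ⇒ P_in = P_out, so I_p = P_out/V_p = 336.30/220 = 1.53 A.

I_p ≈ 1.53 A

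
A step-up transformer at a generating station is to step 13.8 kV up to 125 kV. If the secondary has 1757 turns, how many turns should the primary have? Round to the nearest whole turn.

N_p = 194 turns

N_p/N_s = V_p/V_s, so N_p = 1757 × 13800/125000 = 194.0 ≈ 194 turns.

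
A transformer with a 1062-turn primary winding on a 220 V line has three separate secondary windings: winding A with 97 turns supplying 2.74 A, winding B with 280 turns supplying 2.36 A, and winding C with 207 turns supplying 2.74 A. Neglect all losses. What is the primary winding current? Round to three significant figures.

I_p ≈ 1.41 A

V_A = 220 × 97/1062 = 20.094 V; V_B = 220 × 280/1062 = 58.004 V; V_C = 220 × 207/1062 = 42.881 V.
P_out = V_A I_A + V_B I_B + V_C I_C = 20.094×2.74 + 58.004×2.36 + 42.881×2.74 = 55.058 + 136.89 + 117.49 = 309.44 W.
Ideal ⇒ P_in = P_out, so I_p = P_out/V_p = 309.44/220 = 1.41 A.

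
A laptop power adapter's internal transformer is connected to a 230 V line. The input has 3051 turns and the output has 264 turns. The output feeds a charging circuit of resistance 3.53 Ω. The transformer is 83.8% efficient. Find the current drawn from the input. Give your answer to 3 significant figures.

I_in ≈ 0.582 A

V_out = 230 × 264/3051 = 19.902 V.
I_out = V_out/R = 19.902/3.53 = 5.6379 A.
P_out = V_out I_out = 19.902 × 5.6379 = 112.20 W.
P_in = P_out/η = 112.20/0.838 = 133.89 W.
I_in = P_in/V_in = 133.89/230 = 0.582 A.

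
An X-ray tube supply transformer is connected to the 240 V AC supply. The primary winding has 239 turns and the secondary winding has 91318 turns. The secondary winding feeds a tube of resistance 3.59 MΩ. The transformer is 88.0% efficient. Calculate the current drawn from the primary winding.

I_p ≈ 11.1 A

V_s = 240 × 91318/239 = 91700 V.
I_s = V_s/R = 91700/(3.59×10^6) = 0.025543 A.
P_out = V_s I_s = 91700 × 0.025543 = 2342.3 W.
P_in = P_out/η = 2342.3/0.880 = 2661.7 W.
I_p = P_in/V_p = 2661.7/240 = 11.1 A.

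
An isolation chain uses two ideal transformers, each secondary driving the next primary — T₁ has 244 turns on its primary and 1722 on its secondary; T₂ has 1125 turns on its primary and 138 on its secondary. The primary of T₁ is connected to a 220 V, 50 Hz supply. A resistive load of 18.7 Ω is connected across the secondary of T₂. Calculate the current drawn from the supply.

Secondary of T₁: V = 220.00 × 1722/244 = 1552.6 V.
Secondary of T₂: V = 1552.6 × 138/1125 = 190.46 V.
I_load = 190.46/18.7 = 10.185 A, so P_out = 190.46 × 10.185 = 1939.7 W.
All ideal ⇒ P_in = P_out, so I_supply = 1939.7/220 = 8.82 A.

I_supply ≈ 8.82 A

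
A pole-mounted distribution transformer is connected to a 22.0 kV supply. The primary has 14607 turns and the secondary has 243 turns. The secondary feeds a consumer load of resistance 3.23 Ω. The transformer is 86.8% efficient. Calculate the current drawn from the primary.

I_p ≈ 2.17 A

V_s = 22000 × 243/14607 = 365.99 V.
I_s = V_s/R = 365.99/3.23 = 113.31 A.
P_out = V_s I_s = 365.99 × 113.31 = 41470 W.
P_in = P_out/η = 41470/0.868 = 47776 W.
I_p = P_in/V_p = 47776/22000 = 2.17 A.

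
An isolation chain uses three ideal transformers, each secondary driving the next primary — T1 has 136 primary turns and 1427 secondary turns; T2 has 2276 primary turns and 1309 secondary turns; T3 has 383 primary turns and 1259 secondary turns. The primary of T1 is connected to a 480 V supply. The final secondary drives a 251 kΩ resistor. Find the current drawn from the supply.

After T1: V = 480.00 × 1427/136 = 5036.5 V.
After T2: V = 5036.5 × 1309/2276 = 2896.6 V.
After T3: V = 2896.6 × 1259/383 = 9521.8 V.
I_load = 9521.8/251000 = 0.037936 A, so P_out = 9521.8 × 0.037936 = 361.22 W.
All ideal ⇒ P_in = P_out, so I_supply = 361.22/480 = 0.753 A.

I_supply ≈ 0.753 A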